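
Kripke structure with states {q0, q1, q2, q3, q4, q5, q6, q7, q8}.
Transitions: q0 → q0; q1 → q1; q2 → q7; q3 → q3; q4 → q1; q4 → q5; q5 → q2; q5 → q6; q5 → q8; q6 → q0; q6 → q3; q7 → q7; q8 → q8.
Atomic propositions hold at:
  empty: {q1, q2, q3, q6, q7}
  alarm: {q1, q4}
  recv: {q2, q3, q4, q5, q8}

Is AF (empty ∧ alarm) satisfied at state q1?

Sat(empty ∧ alarm) = {q1}
AF (empty ∧ alarm): least fixpoint, start Z0 = {q1}, add states with every successor in Z. Already a fixed point.
Sat(AF (empty ∧ alarm)) = {q1}
q1 ∈ Sat(AF (empty ∧ alarm)) = {q1}, so the formula holds at q1.

Yes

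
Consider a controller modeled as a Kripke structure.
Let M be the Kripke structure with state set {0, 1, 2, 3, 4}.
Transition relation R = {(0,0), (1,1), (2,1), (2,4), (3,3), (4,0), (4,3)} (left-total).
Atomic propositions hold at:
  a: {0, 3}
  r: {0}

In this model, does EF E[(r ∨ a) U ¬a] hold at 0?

Sat(r ∨ a) = {0, 3}
Sat(¬a) = {1, 2, 4}
E[(r ∨ a) U ¬a]: least fixpoint, start Z0 = Sat(¬a) = {1, 2, 4}, add states in Sat(r ∨ a) with some successor in Z. Already a fixed point.
Sat(E[(r ∨ a) U ¬a]) = {1, 2, 4}
EF E[(r ∨ a) U ¬a]: least fixpoint, start Z0 = {1, 2, 4}, add states with some successor in Z. Already a fixed point.
Sat(EF E[(r ∨ a) U ¬a]) = {1, 2, 4}
0 ∉ Sat(EF E[(r ∨ a) U ¬a]) = {1, 2, 4}, so the formula does not hold at 0.

No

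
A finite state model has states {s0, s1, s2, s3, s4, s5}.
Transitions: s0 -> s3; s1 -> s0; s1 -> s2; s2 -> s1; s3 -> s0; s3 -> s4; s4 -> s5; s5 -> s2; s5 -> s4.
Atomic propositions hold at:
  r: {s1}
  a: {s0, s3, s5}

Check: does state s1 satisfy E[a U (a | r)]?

Yes

Sat(a | r) = {s0, s1, s3, s5}
E[a U (a | r)]: least fixpoint, start Z0 = Sat((a | r)) = {s0, s1, s3, s5}, add states in Sat(a) with some successor in Z. Already a fixed point.
Sat(E[a U (a | r)]) = {s0, s1, s3, s5}
s1 ∈ Sat(E[a U (a | r)]) = {s0, s1, s3, s5}, so the formula holds at s1.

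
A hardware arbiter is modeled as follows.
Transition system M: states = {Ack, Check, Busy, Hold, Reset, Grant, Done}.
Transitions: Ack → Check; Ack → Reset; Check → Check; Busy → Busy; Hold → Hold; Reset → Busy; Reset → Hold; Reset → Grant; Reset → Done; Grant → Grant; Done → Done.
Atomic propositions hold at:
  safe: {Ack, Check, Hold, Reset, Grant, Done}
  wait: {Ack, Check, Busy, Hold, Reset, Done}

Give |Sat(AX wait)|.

5

Sat(AX wait) = {s : every successor in {Ack, Check, Busy, Hold, Reset, Done}} = {Ack, Check, Busy, Hold, Done}
|Sat(AX wait)| = |{Ack, Check, Busy, Hold, Done}| = 5.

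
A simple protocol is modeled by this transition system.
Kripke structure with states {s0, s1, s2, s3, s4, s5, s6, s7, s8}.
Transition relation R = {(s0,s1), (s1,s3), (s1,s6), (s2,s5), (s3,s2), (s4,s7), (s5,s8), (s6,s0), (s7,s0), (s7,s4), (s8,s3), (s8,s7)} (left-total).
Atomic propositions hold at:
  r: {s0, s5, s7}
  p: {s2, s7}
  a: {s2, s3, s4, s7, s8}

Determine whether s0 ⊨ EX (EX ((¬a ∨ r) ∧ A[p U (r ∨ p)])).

Sat(¬a) = {s0, s1, s5, s6}
Sat(¬a ∨ r) = {s0, s1, s5, s6, s7}
Sat(r ∨ p) = {s0, s2, s5, s7}
A[p U (r ∨ p)]: least fixpoint, start Z0 = Sat((r ∨ p)) = {s0, s2, s5, s7}, add states in Sat(p) with every successor in Z. Already a fixed point.
Sat(A[p U (r ∨ p)]) = {s0, s2, s5, s7}
Sat((¬a ∨ r) ∧ A[p U (r ∨ p)]) = {s0, s5, s7}
Sat(EX ((¬a ∨ r) ∧ A[p U (r ∨ p)])) = {s : some successor in {s0, s5, s7}} = {s2, s4, s6, s7, s8}
Sat(EX (EX ((¬a ∨ r) ∧ A[p U (r ∨ p)]))) = {s : some successor in {s2, s4, s6, s7, s8}} = {s1, s3, s4, s5, s7, s8}
s0 ∉ Sat(EX (EX ((¬a ∨ r) ∧ A[p U (r ∨ p)]))) = {s1, s3, s4, s5, s7, s8}, so the formula does not hold at s0.

No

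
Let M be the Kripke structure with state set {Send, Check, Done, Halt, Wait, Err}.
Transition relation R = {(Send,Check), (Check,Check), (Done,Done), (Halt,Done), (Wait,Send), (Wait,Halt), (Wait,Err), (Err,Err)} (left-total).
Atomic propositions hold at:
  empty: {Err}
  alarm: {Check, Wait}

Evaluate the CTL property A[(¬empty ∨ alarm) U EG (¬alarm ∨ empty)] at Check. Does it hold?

No

Sat(¬empty) = {Send, Check, Done, Halt, Wait}
Sat(¬empty ∨ alarm) = {Send, Check, Done, Halt, Wait}
Sat(¬alarm) = {Send, Done, Halt, Err}
Sat(¬alarm ∨ empty) = {Send, Done, Halt, Err}
EG (¬alarm ∨ empty): greatest fixpoint, start Z0 = {Send, Done, Halt, Err}, keep only states in Sat with some successor in Z. Z1 = {Done, Halt, Err}; fixed.
Sat(EG (¬alarm ∨ empty)) = {Done, Halt, Err}
A[(¬empty ∨ alarm) U EG (¬alarm ∨ empty)]: least fixpoint, start Z0 = Sat(EG (¬alarm ∨ empty)) = {Done, Halt, Err}, add states in Sat(¬empty ∨ alarm) with every successor in Z. Already a fixed point.
Sat(A[(¬empty ∨ alarm) U EG (¬alarm ∨ empty)]) = {Done, Halt, Err}
Check ∉ Sat(A[(¬empty ∨ alarm) U EG (¬alarm ∨ empty)]) = {Done, Halt, Err}, so the formula does not hold at Check.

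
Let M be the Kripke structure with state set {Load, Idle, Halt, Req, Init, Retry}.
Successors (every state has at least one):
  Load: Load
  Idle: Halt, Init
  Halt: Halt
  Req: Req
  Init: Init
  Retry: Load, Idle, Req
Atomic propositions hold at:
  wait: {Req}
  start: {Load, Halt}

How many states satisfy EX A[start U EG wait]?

2

EG wait: greatest fixpoint, start Z0 = {Req}, keep only states in Sat with some successor in Z. Already a fixed point.
Sat(EG wait) = {Req}
A[start U EG wait]: least fixpoint, start Z0 = Sat(EG wait) = {Req}, add states in Sat(start) with every successor in Z. Already a fixed point.
Sat(A[start U EG wait]) = {Req}
Sat(EX A[start U EG wait]) = {s : some successor in {Req}} = {Req, Retry}
|Sat(EX A[start U EG wait])| = |{Req, Retry}| = 2.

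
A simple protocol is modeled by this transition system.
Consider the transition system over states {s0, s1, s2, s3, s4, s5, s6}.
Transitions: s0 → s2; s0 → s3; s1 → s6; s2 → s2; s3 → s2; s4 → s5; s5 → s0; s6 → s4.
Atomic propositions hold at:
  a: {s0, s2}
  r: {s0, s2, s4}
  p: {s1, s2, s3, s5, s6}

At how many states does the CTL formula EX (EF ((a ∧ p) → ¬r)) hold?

5

Sat(a ∧ p) = {s2}
Sat(¬r) = {s1, s3, s5, s6}
Sat((a ∧ p) → ¬r) = {s0, s1, s3, s4, s5, s6}
EF ((a ∧ p) → ¬r): least fixpoint, start Z0 = {s0, s1, s3, s4, s5, s6}, add states with some successor in Z. Already a fixed point.
Sat(EF ((a ∧ p) → ¬r)) = {s0, s1, s3, s4, s5, s6}
Sat(EX (EF ((a ∧ p) → ¬r))) = {s : some successor in {s0, s1, s3, s4, s5, s6}} = {s0, s1, s4, s5, s6}
|Sat(EX (EF ((a ∧ p) → ¬r)))| = |{s0, s1, s4, s5, s6}| = 5.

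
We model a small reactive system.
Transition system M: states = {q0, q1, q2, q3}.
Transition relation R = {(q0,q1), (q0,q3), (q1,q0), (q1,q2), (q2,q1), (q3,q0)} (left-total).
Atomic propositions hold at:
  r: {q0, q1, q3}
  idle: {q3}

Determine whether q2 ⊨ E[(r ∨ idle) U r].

Sat(r ∨ idle) = {q0, q1, q3}
E[(r ∨ idle) U r]: least fixpoint, start Z0 = Sat(r) = {q0, q1, q3}, add states in Sat(r ∨ idle) with some successor in Z. Already a fixed point.
Sat(E[(r ∨ idle) U r]) = {q0, q1, q3}
q2 ∉ Sat(E[(r ∨ idle) U r]) = {q0, q1, q3}, so the formula does not hold at q2.

No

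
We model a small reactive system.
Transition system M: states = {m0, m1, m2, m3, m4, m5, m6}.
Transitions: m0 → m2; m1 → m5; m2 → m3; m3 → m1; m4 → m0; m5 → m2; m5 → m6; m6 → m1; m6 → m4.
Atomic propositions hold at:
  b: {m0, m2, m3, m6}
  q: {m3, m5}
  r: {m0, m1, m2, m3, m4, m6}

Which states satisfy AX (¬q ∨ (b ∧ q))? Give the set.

Sat(¬q) = {m0, m1, m2, m4, m6}
Sat(b ∧ q) = {m3}
Sat(¬q ∨ (b ∧ q)) = {m0, m1, m2, m3, m4, m6}
Sat(AX (¬q ∨ (b ∧ q))) = {s : every successor in {m0, m1, m2, m3, m4, m6}} = {m0, m2, m3, m4, m5, m6}

{m0, m2, m3, m4, m5, m6}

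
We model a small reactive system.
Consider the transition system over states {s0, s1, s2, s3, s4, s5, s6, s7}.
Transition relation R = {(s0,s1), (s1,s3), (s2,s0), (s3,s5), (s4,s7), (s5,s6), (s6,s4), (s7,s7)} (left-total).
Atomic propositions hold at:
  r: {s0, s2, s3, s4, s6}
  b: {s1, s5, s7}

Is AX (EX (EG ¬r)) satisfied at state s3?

Sat(¬r) = {s1, s5, s7}
EG ¬r: greatest fixpoint, start Z0 = {s1, s5, s7}, keep only states in Sat with some successor in Z. Z1 = {s7}; fixed.
Sat(EG ¬r) = {s7}
Sat(EX (EG ¬r)) = {s : some successor in {s7}} = {s4, s7}
Sat(AX (EX (EG ¬r))) = {s : every successor in {s4, s7}} = {s4, s6, s7}
s3 ∉ Sat(AX (EX (EG ¬r))) = {s4, s6, s7}, so the formula does not hold at s3.

No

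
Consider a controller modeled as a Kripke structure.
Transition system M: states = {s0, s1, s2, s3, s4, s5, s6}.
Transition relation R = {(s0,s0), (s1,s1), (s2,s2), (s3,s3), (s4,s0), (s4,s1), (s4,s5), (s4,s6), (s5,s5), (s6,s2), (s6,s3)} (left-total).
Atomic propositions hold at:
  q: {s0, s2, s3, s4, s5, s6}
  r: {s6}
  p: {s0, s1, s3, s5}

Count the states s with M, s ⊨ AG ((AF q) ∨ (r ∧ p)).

5

AF q: least fixpoint, start Z0 = {s0, s2, s3, s4, s5, s6}, add states with every successor in Z. Already a fixed point.
Sat(AF q) = {s0, s2, s3, s4, s5, s6}
Sat(r ∧ p) = ∅
Sat((AF q) ∨ (r ∧ p)) = {s0, s2, s3, s4, s5, s6}
AG ((AF q) ∨ (r ∧ p)): greatest fixpoint, start Z0 = {s0, s2, s3, s4, s5, s6}, keep only states in Sat with every successor in Z. Z1 = {s0, s2, s3, s5, s6}; fixed.
Sat(AG ((AF q) ∨ (r ∧ p))) = {s0, s2, s3, s5, s6}
|Sat(AG ((AF q) ∨ (r ∧ p)))| = |{s0, s2, s3, s5, s6}| = 5.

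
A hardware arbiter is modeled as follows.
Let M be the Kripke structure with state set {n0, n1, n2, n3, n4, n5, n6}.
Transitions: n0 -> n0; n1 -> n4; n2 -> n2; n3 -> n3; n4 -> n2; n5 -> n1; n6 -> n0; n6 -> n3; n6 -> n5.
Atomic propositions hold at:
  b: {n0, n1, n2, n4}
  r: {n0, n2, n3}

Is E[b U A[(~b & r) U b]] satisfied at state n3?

Sat(~b) = {n3, n5, n6}
Sat(~b & r) = {n3}
A[(~b & r) U b]: least fixpoint, start Z0 = Sat(b) = {n0, n1, n2, n4}, add states in Sat(~b & r) with every successor in Z. Already a fixed point.
Sat(A[(~b & r) U b]) = {n0, n1, n2, n4}
E[b U A[(~b & r) U b]]: least fixpoint, start Z0 = Sat(A[(~b & r) U b]) = {n0, n1, n2, n4}, add states in Sat(b) with some successor in Z. Already a fixed point.
Sat(E[b U A[(~b & r) U b]]) = {n0, n1, n2, n4}
n3 ∉ Sat(E[b U A[(~b & r) U b]]) = {n0, n1, n2, n4}, so the formula does not hold at n3.

No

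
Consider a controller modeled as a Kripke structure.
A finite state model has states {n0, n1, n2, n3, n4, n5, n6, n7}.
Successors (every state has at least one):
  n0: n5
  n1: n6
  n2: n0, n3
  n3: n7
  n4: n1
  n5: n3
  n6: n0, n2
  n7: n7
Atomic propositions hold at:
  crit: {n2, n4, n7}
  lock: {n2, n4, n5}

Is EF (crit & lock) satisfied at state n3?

No

Sat(crit & lock) = {n2, n4}
EF (crit & lock): least fixpoint, start Z0 = {n2, n4}, add states with some successor in Z. Z1 = {n2, n4, n6}; Z2 = {n1, n2, n4, n6}; fixed.
Sat(EF (crit & lock)) = {n1, n2, n4, n6}
n3 ∉ Sat(EF (crit & lock)) = {n1, n2, n4, n6}, so the formula does not hold at n3.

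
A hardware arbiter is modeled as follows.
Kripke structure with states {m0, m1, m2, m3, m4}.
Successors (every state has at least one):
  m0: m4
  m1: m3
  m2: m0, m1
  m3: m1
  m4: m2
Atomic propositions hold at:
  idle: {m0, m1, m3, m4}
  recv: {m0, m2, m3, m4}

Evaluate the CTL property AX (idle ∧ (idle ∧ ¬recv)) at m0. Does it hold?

No

Sat(¬recv) = {m1}
Sat(idle ∧ ¬recv) = {m1}
Sat(idle ∧ (idle ∧ ¬recv)) = {m1}
Sat(AX (idle ∧ (idle ∧ ¬recv))) = {s : every successor in {m1}} = {m3}
m0 ∉ Sat(AX (idle ∧ (idle ∧ ¬recv))) = {m3}, so the formula does not hold at m0.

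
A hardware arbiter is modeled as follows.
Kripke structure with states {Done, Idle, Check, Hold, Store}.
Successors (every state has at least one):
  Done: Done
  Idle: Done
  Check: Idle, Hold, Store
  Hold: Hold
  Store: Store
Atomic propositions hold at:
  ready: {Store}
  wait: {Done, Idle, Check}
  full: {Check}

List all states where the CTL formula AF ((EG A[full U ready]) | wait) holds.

{Done, Idle, Check, Store}

A[full U ready]: least fixpoint, start Z0 = Sat(ready) = {Store}, add states in Sat(full) with every successor in Z. Already a fixed point.
Sat(A[full U ready]) = {Store}
EG A[full U ready]: greatest fixpoint, start Z0 = {Store}, keep only states in Sat with some successor in Z. Already a fixed point.
Sat(EG A[full U ready]) = {Store}
Sat((EG A[full U ready]) | wait) = {Done, Idle, Check, Store}
AF ((EG A[full U ready]) | wait): least fixpoint, start Z0 = {Done, Idle, Check, Store}, add states with every successor in Z. Already a fixed point.
Sat(AF ((EG A[full U ready]) | wait)) = {Done, Idle, Check, Store}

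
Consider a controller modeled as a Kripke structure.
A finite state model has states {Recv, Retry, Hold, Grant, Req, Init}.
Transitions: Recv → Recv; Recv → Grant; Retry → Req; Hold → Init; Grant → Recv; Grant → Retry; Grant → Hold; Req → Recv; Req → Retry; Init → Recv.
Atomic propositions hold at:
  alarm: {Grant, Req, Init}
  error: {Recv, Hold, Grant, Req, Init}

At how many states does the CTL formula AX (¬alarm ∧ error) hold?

1

Sat(¬alarm) = {Recv, Retry, Hold}
Sat(¬alarm ∧ error) = {Recv, Hold}
Sat(AX (¬alarm ∧ error)) = {s : every successor in {Recv, Hold}} = {Init}
|Sat(AX (¬alarm ∧ error))| = |{Init}| = 1.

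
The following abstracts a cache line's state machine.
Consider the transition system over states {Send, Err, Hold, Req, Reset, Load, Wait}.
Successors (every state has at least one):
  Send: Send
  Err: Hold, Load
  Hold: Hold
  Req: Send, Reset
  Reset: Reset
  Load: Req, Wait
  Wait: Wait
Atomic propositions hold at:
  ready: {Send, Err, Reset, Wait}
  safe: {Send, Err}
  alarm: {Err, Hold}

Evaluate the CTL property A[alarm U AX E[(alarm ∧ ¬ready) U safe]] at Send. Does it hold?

Yes

Sat(¬ready) = {Hold, Req, Load}
Sat(alarm ∧ ¬ready) = {Hold}
E[(alarm ∧ ¬ready) U safe]: least fixpoint, start Z0 = Sat(safe) = {Send, Err}, add states in Sat(alarm ∧ ¬ready) with some successor in Z. Already a fixed point.
Sat(E[(alarm ∧ ¬ready) U safe]) = {Send, Err}
Sat(AX E[(alarm ∧ ¬ready) U safe]) = {s : every successor in {Send, Err}} = {Send}
A[alarm U AX E[(alarm ∧ ¬ready) U safe]]: least fixpoint, start Z0 = Sat(AX E[(alarm ∧ ¬ready) U safe]) = {Send}, add states in Sat(alarm) with every successor in Z. Already a fixed point.
Sat(A[alarm U AX E[(alarm ∧ ¬ready) U safe]]) = {Send}
Send ∈ Sat(A[alarm U AX E[(alarm ∧ ¬ready) U safe]]) = {Send}, so the formula holds at Send.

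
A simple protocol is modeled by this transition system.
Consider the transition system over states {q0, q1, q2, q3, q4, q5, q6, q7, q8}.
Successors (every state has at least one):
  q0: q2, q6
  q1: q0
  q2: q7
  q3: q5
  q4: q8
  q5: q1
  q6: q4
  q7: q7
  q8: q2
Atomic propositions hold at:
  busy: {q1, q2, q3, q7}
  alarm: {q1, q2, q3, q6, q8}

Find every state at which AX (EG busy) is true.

EG busy: greatest fixpoint, start Z0 = {q1, q2, q3, q7}, keep only states in Sat with some successor in Z. Z1 = {q2, q7}; fixed.
Sat(EG busy) = {q2, q7}
Sat(AX (EG busy)) = {s : every successor in {q2, q7}} = {q2, q7, q8}

{q2, q7, q8}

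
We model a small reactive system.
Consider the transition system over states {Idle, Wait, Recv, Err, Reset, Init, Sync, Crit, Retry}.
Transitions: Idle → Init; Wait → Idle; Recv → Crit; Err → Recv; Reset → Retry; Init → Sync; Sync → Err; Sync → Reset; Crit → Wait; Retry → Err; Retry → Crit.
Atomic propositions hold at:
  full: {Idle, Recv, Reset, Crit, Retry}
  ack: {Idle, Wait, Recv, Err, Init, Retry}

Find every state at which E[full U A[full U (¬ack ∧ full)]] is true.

Sat(¬ack) = {Reset, Sync, Crit}
Sat(¬ack ∧ full) = {Reset, Crit}
A[full U (¬ack ∧ full)]: least fixpoint, start Z0 = Sat((¬ack ∧ full)) = {Reset, Crit}, add states in Sat(full) with every successor in Z. Z1 = {Recv, Reset, Crit}; fixed.
Sat(A[full U (¬ack ∧ full)]) = {Recv, Reset, Crit}
E[full U A[full U (¬ack ∧ full)]]: least fixpoint, start Z0 = Sat(A[full U (¬ack ∧ full)]) = {Recv, Reset, Crit}, add states in Sat(full) with some successor in Z. Z1 = {Recv, Reset, Crit, Retry}; fixed.
Sat(E[full U A[full U (¬ack ∧ full)]]) = {Recv, Reset, Crit, Retry}

{Recv, Reset, Crit, Retry}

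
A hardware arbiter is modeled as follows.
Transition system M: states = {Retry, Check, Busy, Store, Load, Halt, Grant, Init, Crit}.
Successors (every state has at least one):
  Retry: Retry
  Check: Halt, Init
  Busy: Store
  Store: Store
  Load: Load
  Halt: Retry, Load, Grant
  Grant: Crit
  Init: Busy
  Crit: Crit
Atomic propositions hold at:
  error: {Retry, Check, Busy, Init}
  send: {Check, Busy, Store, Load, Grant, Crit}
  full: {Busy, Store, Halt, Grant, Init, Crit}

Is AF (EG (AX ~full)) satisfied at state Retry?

Sat(~full) = {Retry, Check, Load}
Sat(AX ~full) = {s : every successor in {Retry, Check, Load}} = {Retry, Load}
EG (AX ~full): greatest fixpoint, start Z0 = {Retry, Load}, keep only states in Sat with some successor in Z. Already a fixed point.
Sat(EG (AX ~full)) = {Retry, Load}
AF (EG (AX ~full)): least fixpoint, start Z0 = {Retry, Load}, add states with every successor in Z. Already a fixed point.
Sat(AF (EG (AX ~full))) = {Retry, Load}
Retry ∈ Sat(AF (EG (AX ~full))) = {Retry, Load}, so the formula holds at Retry.

Yes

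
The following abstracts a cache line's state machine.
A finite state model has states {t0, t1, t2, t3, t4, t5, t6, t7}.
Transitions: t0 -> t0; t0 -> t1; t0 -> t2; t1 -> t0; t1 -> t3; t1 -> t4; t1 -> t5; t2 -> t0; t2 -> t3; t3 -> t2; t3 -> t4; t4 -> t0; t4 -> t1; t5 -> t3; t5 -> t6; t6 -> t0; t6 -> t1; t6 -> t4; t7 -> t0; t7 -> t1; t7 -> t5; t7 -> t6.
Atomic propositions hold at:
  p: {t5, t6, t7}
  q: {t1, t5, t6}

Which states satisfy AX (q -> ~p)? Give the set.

{t0, t2, t3, t4, t6}

Sat(~p) = {t0, t1, t2, t3, t4}
Sat(q -> ~p) = {t0, t1, t2, t3, t4, t7}
Sat(AX (q -> ~p)) = {s : every successor in {t0, t1, t2, t3, t4, t7}} = {t0, t2, t3, t4, t6}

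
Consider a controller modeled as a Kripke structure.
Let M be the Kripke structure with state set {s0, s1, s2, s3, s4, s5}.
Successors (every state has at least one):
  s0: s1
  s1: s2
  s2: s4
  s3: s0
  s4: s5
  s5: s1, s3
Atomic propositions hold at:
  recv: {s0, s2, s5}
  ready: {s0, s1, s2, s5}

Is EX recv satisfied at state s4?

Sat(EX recv) = {s : some successor in {s0, s2, s5}} = {s1, s3, s4}
s4 ∈ Sat(EX recv) = {s1, s3, s4}, so the formula holds at s4.

Yes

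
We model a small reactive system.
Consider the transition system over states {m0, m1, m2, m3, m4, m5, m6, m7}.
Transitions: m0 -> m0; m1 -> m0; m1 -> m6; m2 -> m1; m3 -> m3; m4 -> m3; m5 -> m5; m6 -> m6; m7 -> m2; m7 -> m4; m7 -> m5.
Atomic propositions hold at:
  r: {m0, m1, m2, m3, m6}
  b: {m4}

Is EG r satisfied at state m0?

Yes

EG r: greatest fixpoint, start Z0 = {m0, m1, m2, m3, m6}, keep only states in Sat with some successor in Z. Already a fixed point.
Sat(EG r) = {m0, m1, m2, m3, m6}
m0 ∈ Sat(EG r) = {m0, m1, m2, m3, m6}, so the formula holds at m0.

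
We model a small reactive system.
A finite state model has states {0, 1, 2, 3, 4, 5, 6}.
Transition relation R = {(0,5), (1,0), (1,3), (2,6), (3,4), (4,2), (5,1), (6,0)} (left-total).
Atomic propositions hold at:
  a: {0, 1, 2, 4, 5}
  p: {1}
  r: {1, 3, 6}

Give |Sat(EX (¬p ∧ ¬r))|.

5

Sat(¬p) = {0, 2, 3, 4, 5, 6}
Sat(¬r) = {0, 2, 4, 5}
Sat(¬p ∧ ¬r) = {0, 2, 4, 5}
Sat(EX (¬p ∧ ¬r)) = {s : some successor in {0, 2, 4, 5}} = {0, 1, 3, 4, 6}
|Sat(EX (¬p ∧ ¬r))| = |{0, 1, 3, 4, 6}| = 5.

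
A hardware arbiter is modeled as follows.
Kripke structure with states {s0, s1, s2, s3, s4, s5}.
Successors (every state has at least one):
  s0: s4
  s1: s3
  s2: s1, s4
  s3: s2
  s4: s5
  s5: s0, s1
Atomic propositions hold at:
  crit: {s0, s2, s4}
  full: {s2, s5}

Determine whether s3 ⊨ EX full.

Sat(EX full) = {s : some successor in {s2, s5}} = {s3, s4}
s3 ∈ Sat(EX full) = {s3, s4}, so the formula holds at s3.

Yes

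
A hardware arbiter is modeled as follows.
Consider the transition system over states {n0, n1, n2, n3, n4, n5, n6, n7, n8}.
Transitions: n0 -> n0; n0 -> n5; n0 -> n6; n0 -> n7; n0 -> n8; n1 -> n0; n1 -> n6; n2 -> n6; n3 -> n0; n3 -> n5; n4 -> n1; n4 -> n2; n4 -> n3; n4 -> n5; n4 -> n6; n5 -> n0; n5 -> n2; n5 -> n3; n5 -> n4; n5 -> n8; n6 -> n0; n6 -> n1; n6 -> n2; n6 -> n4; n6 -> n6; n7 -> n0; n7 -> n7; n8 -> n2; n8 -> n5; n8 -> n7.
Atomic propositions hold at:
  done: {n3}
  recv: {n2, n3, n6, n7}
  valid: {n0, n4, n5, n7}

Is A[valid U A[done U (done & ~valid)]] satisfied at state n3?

Sat(~valid) = {n1, n2, n3, n6, n8}
Sat(done & ~valid) = {n3}
A[done U (done & ~valid)]: least fixpoint, start Z0 = Sat((done & ~valid)) = {n3}, add states in Sat(done) with every successor in Z. Already a fixed point.
Sat(A[done U (done & ~valid)]) = {n3}
A[valid U A[done U (done & ~valid)]]: least fixpoint, start Z0 = Sat(A[done U (done & ~valid)]) = {n3}, add states in Sat(valid) with every successor in Z. Already a fixed point.
Sat(A[valid U A[done U (done & ~valid)]]) = {n3}
n3 ∈ Sat(A[valid U A[done U (done & ~valid)]]) = {n3}, so the formula holds at n3.

Yes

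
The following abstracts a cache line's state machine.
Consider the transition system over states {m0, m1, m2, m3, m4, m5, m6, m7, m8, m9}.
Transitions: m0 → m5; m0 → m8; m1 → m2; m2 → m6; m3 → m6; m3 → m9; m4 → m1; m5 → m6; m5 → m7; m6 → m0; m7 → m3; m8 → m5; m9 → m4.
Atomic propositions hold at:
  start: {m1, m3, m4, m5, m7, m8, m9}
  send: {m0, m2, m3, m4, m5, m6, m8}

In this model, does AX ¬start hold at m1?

Sat(¬start) = {m0, m2, m6}
Sat(AX ¬start) = {s : every successor in {m0, m2, m6}} = {m1, m2, m6}
m1 ∈ Sat(AX ¬start) = {m1, m2, m6}, so the formula holds at m1.

Yes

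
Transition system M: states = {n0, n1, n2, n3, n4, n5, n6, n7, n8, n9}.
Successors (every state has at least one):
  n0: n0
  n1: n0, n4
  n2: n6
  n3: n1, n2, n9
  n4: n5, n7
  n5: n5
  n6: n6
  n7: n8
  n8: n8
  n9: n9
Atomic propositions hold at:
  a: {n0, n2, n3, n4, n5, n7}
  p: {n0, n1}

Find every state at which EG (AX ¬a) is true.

Sat(¬a) = {n1, n6, n8, n9}
Sat(AX ¬a) = {s : every successor in {n1, n6, n8, n9}} = {n2, n6, n7, n8, n9}
EG (AX ¬a): greatest fixpoint, start Z0 = {n2, n6, n7, n8, n9}, keep only states in Sat with some successor in Z. Already a fixed point.
Sat(EG (AX ¬a)) = {n2, n6, n7, n8, n9}

{n2, n6, n7, n8, n9}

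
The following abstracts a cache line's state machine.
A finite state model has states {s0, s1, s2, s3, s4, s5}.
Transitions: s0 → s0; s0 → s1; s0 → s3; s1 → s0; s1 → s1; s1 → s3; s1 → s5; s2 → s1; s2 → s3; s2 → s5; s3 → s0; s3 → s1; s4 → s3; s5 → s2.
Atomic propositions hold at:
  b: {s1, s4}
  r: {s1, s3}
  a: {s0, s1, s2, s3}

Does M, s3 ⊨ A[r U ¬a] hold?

Sat(¬a) = {s4, s5}
A[r U ¬a]: least fixpoint, start Z0 = Sat(¬a) = {s4, s5}, add states in Sat(r) with every successor in Z. Already a fixed point.
Sat(A[r U ¬a]) = {s4, s5}
s3 ∉ Sat(A[r U ¬a]) = {s4, s5}, so the formula does not hold at s3.

No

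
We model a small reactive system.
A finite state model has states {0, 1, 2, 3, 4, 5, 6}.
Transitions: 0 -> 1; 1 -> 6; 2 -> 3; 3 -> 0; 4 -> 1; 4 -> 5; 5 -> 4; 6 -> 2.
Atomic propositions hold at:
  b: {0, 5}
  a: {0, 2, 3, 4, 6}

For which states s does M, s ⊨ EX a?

Sat(EX a) = {s : some successor in {0, 2, 3, 4, 6}} = {1, 2, 3, 5, 6}

{1, 2, 3, 5, 6}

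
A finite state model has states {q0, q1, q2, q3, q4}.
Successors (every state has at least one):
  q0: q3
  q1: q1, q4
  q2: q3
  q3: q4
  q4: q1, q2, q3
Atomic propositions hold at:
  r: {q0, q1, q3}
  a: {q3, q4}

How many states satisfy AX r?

Sat(AX r) = {s : every successor in {q0, q1, q3}} = {q0, q2}
|Sat(AX r)| = |{q0, q2}| = 2.

2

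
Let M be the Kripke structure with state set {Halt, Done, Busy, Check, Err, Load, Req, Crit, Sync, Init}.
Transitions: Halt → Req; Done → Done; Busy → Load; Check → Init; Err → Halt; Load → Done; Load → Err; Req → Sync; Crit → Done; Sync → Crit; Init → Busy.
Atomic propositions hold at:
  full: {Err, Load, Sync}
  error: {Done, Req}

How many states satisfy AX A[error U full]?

3

A[error U full]: least fixpoint, start Z0 = Sat(full) = {Err, Load, Sync}, add states in Sat(error) with every successor in Z. Z1 = {Err, Load, Req, Sync}; fixed.
Sat(A[error U full]) = {Err, Load, Req, Sync}
Sat(AX A[error U full]) = {s : every successor in {Err, Load, Req, Sync}} = {Halt, Busy, Req}
|Sat(AX A[error U full])| = |{Halt, Busy, Req}| = 3.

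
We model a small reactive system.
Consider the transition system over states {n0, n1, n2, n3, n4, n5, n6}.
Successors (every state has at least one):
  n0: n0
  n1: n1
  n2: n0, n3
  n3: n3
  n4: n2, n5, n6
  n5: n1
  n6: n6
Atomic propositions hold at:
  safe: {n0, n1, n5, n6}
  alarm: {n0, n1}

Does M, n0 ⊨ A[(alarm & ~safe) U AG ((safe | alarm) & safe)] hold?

Yes

Sat(~safe) = {n2, n3, n4}
Sat(alarm & ~safe) = ∅
Sat(safe | alarm) = {n0, n1, n5, n6}
Sat((safe | alarm) & safe) = {n0, n1, n5, n6}
AG ((safe | alarm) & safe): greatest fixpoint, start Z0 = {n0, n1, n5, n6}, keep only states in Sat with every successor in Z. Already a fixed point.
Sat(AG ((safe | alarm) & safe)) = {n0, n1, n5, n6}
A[(alarm & ~safe) U AG ((safe | alarm) & safe)]: least fixpoint, start Z0 = Sat(AG ((safe | alarm) & safe)) = {n0, n1, n5, n6}, add states in Sat(alarm & ~safe) with every successor in Z. Already a fixed point.
Sat(A[(alarm & ~safe) U AG ((safe | alarm) & safe)]) = {n0, n1, n5, n6}
n0 ∈ Sat(A[(alarm & ~safe) U AG ((safe | alarm) & safe)]) = {n0, n1, n5, n6}, so the formula holds at n0.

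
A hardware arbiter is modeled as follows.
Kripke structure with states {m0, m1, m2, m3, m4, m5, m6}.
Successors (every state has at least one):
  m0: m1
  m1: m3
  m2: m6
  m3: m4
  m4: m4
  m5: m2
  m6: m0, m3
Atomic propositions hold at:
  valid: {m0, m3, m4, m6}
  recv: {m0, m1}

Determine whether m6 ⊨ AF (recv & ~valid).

No

Sat(~valid) = {m1, m2, m5}
Sat(recv & ~valid) = {m1}
AF (recv & ~valid): least fixpoint, start Z0 = {m1}, add states with every successor in Z. Z1 = {m0, m1}; fixed.
Sat(AF (recv & ~valid)) = {m0, m1}
m6 ∉ Sat(AF (recv & ~valid)) = {m0, m1}, so the formula does not hold at m6.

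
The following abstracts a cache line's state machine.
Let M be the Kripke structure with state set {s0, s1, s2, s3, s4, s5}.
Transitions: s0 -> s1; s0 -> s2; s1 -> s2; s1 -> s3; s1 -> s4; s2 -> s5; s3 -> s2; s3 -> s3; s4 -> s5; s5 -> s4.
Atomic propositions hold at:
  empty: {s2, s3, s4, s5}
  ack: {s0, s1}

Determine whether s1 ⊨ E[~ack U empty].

Sat(~ack) = {s2, s3, s4, s5}
E[~ack U empty]: least fixpoint, start Z0 = Sat(empty) = {s2, s3, s4, s5}, add states in Sat(~ack) with some successor in Z. Already a fixed point.
Sat(E[~ack U empty]) = {s2, s3, s4, s5}
s1 ∉ Sat(E[~ack U empty]) = {s2, s3, s4, s5}, so the formula does not hold at s1.

No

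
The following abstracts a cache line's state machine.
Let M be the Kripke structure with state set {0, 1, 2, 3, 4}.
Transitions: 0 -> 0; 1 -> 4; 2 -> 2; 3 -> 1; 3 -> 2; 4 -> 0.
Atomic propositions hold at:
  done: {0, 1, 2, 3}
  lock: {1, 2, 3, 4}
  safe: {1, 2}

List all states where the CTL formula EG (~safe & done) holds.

Sat(~safe) = {0, 3, 4}
Sat(~safe & done) = {0, 3}
EG (~safe & done): greatest fixpoint, start Z0 = {0, 3}, keep only states in Sat with some successor in Z. Z1 = {0}; fixed.
Sat(EG (~safe & done)) = {0}

{0}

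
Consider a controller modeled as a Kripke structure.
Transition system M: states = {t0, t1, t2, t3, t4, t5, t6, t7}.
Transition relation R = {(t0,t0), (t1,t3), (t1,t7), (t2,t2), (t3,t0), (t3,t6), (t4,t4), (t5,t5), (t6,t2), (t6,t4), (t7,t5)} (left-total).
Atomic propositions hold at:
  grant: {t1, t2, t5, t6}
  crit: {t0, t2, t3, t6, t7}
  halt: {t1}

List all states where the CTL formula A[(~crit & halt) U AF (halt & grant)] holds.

{t1}

Sat(~crit) = {t1, t4, t5}
Sat(~crit & halt) = {t1}
Sat(halt & grant) = {t1}
AF (halt & grant): least fixpoint, start Z0 = {t1}, add states with every successor in Z. Already a fixed point.
Sat(AF (halt & grant)) = {t1}
A[(~crit & halt) U AF (halt & grant)]: least fixpoint, start Z0 = Sat(AF (halt & grant)) = {t1}, add states in Sat(~crit & halt) with every successor in Z. Already a fixed point.
Sat(A[(~crit & halt) U AF (halt & grant)]) = {t1}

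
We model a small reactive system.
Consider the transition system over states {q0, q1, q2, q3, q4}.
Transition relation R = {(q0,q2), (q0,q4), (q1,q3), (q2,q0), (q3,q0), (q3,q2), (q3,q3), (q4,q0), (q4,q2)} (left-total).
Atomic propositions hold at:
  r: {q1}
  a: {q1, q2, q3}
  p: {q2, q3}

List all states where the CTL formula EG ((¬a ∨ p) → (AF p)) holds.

Sat(¬a) = {q0, q4}
Sat(¬a ∨ p) = {q0, q2, q3, q4}
AF p: least fixpoint, start Z0 = {q2, q3}, add states with every successor in Z. Z1 = {q1, q2, q3}; fixed.
Sat(AF p) = {q1, q2, q3}
Sat((¬a ∨ p) → (AF p)) = {q1, q2, q3}
EG ((¬a ∨ p) → (AF p)): greatest fixpoint, start Z0 = {q1, q2, q3}, keep only states in Sat with some successor in Z. Z1 = {q1, q3}; fixed.
Sat(EG ((¬a ∨ p) → (AF p))) = {q1, q3}

{q1, q3}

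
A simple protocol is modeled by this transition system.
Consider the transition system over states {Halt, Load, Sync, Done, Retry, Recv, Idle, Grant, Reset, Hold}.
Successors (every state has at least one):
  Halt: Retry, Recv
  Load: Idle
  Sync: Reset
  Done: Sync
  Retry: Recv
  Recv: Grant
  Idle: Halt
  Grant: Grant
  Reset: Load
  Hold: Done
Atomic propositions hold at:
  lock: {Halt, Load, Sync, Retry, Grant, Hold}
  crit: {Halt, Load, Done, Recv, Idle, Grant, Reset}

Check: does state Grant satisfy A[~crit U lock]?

Sat(~crit) = {Sync, Retry, Hold}
A[~crit U lock]: least fixpoint, start Z0 = Sat(lock) = {Halt, Load, Sync, Retry, Grant, Hold}, add states in Sat(~crit) with every successor in Z. Already a fixed point.
Sat(A[~crit U lock]) = {Halt, Load, Sync, Retry, Grant, Hold}
Grant ∈ Sat(A[~crit U lock]) = {Halt, Load, Sync, Retry, Grant, Hold}, so the formula holds at Grant.

Yes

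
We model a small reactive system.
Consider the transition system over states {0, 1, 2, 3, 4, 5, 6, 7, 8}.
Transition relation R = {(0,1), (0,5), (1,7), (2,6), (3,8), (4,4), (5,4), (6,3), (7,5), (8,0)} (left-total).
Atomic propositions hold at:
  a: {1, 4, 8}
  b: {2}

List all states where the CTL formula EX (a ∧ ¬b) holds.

Sat(¬b) = {0, 1, 3, 4, 5, 6, 7, 8}
Sat(a ∧ ¬b) = {1, 4, 8}
Sat(EX (a ∧ ¬b)) = {s : some successor in {1, 4, 8}} = {0, 3, 4, 5}

{0, 3, 4, 5}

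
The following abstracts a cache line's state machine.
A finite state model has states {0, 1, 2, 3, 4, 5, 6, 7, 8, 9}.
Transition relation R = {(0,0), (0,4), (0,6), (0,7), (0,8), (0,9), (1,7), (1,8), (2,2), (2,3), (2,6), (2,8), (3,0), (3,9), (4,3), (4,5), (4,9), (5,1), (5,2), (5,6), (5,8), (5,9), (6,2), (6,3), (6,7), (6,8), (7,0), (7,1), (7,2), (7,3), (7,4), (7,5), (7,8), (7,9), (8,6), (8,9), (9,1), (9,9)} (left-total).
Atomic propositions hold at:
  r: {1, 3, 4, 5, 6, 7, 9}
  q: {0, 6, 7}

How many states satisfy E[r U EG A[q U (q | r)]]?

Sat(q | r) = {0, 1, 3, 4, 5, 6, 7, 9}
A[q U (q | r)]: least fixpoint, start Z0 = Sat((q | r)) = {0, 1, 3, 4, 5, 6, 7, 9}, add states in Sat(q) with every successor in Z. Already a fixed point.
Sat(A[q U (q | r)]) = {0, 1, 3, 4, 5, 6, 7, 9}
EG A[q U (q | r)]: greatest fixpoint, start Z0 = {0, 1, 3, 4, 5, 6, 7, 9}, keep only states in Sat with some successor in Z. Already a fixed point.
Sat(EG A[q U (q | r)]) = {0, 1, 3, 4, 5, 6, 7, 9}
E[r U EG A[q U (q | r)]]: least fixpoint, start Z0 = Sat(EG A[q U (q | r)]) = {0, 1, 3, 4, 5, 6, 7, 9}, add states in Sat(r) with some successor in Z. Already a fixed point.
Sat(E[r U EG A[q U (q | r)]]) = {0, 1, 3, 4, 5, 6, 7, 9}
|Sat(E[r U EG A[q U (q | r)]])| = |{0, 1, 3, 4, 5, 6, 7, 9}| = 8.

8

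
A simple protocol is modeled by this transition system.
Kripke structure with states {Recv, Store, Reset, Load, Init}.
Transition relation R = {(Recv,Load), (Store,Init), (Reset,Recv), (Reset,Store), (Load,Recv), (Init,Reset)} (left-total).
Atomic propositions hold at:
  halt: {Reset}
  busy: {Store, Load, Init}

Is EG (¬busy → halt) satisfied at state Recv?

No

Sat(¬busy) = {Recv, Reset}
Sat(¬busy → halt) = {Store, Reset, Load, Init}
EG (¬busy → halt): greatest fixpoint, start Z0 = {Store, Reset, Load, Init}, keep only states in Sat with some successor in Z. Z1 = {Store, Reset, Init}; fixed.
Sat(EG (¬busy → halt)) = {Store, Reset, Init}
Recv ∉ Sat(EG (¬busy → halt)) = {Store, Reset, Init}, so the formula does not hold at Recv.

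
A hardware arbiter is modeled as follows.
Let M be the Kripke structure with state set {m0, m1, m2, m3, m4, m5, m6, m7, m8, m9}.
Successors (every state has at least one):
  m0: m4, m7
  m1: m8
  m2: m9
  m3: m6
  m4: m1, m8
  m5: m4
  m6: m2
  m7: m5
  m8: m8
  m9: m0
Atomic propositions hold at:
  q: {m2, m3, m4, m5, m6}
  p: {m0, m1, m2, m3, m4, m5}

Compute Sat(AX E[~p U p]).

{m0, m2, m3, m5, m6, m7, m9}

Sat(~p) = {m6, m7, m8, m9}
E[~p U p]: least fixpoint, start Z0 = Sat(p) = {m0, m1, m2, m3, m4, m5}, add states in Sat(~p) with some successor in Z. Z1 = {m0, m1, m2, m3, m4, m5, m6, m7, m9}; fixed.
Sat(E[~p U p]) = {m0, m1, m2, m3, m4, m5, m6, m7, m9}
Sat(AX E[~p U p]) = {s : every successor in {m0, m1, m2, m3, m4, m5, m6, m7, m9}} = {m0, m2, m3, m5, m6, m7, m9}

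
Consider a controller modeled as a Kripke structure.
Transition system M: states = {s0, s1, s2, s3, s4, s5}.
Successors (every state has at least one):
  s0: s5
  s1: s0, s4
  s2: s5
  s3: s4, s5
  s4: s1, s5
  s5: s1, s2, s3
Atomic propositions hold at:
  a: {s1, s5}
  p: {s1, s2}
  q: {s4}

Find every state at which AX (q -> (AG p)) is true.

{s0, s2, s4, s5}

AG p: greatest fixpoint, start Z0 = {s1, s2}, keep only states in Sat with every successor in Z. Z1 = ∅; fixed.
Sat(AG p) = ∅
Sat(q -> (AG p)) = {s0, s1, s2, s3, s5}
Sat(AX (q -> (AG p))) = {s : every successor in {s0, s1, s2, s3, s5}} = {s0, s2, s4, s5}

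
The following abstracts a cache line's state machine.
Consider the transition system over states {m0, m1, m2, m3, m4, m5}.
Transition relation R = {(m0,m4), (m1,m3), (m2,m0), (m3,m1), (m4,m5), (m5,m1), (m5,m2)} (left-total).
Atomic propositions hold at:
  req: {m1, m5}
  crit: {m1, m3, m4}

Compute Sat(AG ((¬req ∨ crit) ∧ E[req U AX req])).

Sat(¬req) = {m0, m2, m3, m4}
Sat(¬req ∨ crit) = {m0, m1, m2, m3, m4}
Sat(AX req) = {s : every successor in {m1, m5}} = {m3, m4}
E[req U AX req]: least fixpoint, start Z0 = Sat(AX req) = {m3, m4}, add states in Sat(req) with some successor in Z. Z1 = {m1, m3, m4}; Z2 = {m1, m3, m4, m5}; fixed.
Sat(E[req U AX req]) = {m1, m3, m4, m5}
Sat((¬req ∨ crit) ∧ E[req U AX req]) = {m1, m3, m4}
AG ((¬req ∨ crit) ∧ E[req U AX req]): greatest fixpoint, start Z0 = {m1, m3, m4}, keep only states in Sat with every successor in Z. Z1 = {m1, m3}; fixed.
Sat(AG ((¬req ∨ crit) ∧ E[req U AX req])) = {m1, m3}

{m1, m3}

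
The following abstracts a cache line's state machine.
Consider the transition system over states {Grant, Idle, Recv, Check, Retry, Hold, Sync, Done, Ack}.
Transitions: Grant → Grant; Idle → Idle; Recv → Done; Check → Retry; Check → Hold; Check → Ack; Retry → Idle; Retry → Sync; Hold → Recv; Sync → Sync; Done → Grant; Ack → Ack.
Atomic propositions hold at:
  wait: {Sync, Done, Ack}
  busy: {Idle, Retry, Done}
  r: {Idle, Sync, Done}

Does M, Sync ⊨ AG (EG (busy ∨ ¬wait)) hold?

No

Sat(¬wait) = {Grant, Idle, Recv, Check, Retry, Hold}
Sat(busy ∨ ¬wait) = {Grant, Idle, Recv, Check, Retry, Hold, Done}
EG (busy ∨ ¬wait): greatest fixpoint, start Z0 = {Grant, Idle, Recv, Check, Retry, Hold, Done}, keep only states in Sat with some successor in Z. Already a fixed point.
Sat(EG (busy ∨ ¬wait)) = {Grant, Idle, Recv, Check, Retry, Hold, Done}
AG (EG (busy ∨ ¬wait)): greatest fixpoint, start Z0 = {Grant, Idle, Recv, Check, Retry, Hold, Done}, keep only states in Sat with every successor in Z. Z1 = {Grant, Idle, Recv, Hold, Done}; fixed.
Sat(AG (EG (busy ∨ ¬wait))) = {Grant, Idle, Recv, Hold, Done}
Sync ∉ Sat(AG (EG (busy ∨ ¬wait))) = {Grant, Idle, Recv, Hold, Done}, so the formula does not hold at Sync.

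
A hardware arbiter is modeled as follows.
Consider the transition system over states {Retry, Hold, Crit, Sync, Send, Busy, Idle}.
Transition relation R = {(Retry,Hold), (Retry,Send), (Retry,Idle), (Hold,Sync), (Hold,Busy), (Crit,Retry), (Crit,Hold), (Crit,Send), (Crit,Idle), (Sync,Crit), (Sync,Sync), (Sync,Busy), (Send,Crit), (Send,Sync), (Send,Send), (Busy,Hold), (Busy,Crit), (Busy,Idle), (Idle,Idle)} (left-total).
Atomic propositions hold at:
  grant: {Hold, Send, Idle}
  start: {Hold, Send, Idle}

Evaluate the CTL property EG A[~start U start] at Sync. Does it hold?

No

Sat(~start) = {Retry, Crit, Sync, Busy}
A[~start U start]: least fixpoint, start Z0 = Sat(start) = {Hold, Send, Idle}, add states in Sat(~start) with every successor in Z. Z1 = {Retry, Hold, Send, Idle}; Z2 = {Retry, Hold, Crit, Send, Idle}; Z3 = {Retry, Hold, Crit, Send, Busy, Idle}; fixed.
Sat(A[~start U start]) = {Retry, Hold, Crit, Send, Busy, Idle}
EG A[~start U start]: greatest fixpoint, start Z0 = {Retry, Hold, Crit, Send, Busy, Idle}, keep only states in Sat with some successor in Z. Already a fixed point.
Sat(EG A[~start U start]) = {Retry, Hold, Crit, Send, Busy, Idle}
Sync ∉ Sat(EG A[~start U start]) = {Retry, Hold, Crit, Send, Busy, Idle}, so the formula does not hold at Sync.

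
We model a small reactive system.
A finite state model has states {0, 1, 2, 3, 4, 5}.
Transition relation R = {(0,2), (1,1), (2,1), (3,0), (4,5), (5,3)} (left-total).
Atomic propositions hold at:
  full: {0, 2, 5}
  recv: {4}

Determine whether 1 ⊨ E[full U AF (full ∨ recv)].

No

Sat(full ∨ recv) = {0, 2, 4, 5}
AF (full ∨ recv): least fixpoint, start Z0 = {0, 2, 4, 5}, add states with every successor in Z. Z1 = {0, 2, 3, 4, 5}; fixed.
Sat(AF (full ∨ recv)) = {0, 2, 3, 4, 5}
E[full U AF (full ∨ recv)]: least fixpoint, start Z0 = Sat(AF (full ∨ recv)) = {0, 2, 3, 4, 5}, add states in Sat(full) with some successor in Z. Already a fixed point.
Sat(E[full U AF (full ∨ recv)]) = {0, 2, 3, 4, 5}
1 ∉ Sat(E[full U AF (full ∨ recv)]) = {0, 2, 3, 4, 5}, so the formula does not hold at 1.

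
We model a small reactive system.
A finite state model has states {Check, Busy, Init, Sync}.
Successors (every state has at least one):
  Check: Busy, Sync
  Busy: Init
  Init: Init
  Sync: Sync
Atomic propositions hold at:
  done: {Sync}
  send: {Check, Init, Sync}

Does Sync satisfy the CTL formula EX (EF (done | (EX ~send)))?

Yes

Sat(~send) = {Busy}
Sat(EX ~send) = {s : some successor in {Busy}} = {Check}
Sat(done | (EX ~send)) = {Check, Sync}
EF (done | (EX ~send)): least fixpoint, start Z0 = {Check, Sync}, add states with some successor in Z. Already a fixed point.
Sat(EF (done | (EX ~send))) = {Check, Sync}
Sat(EX (EF (done | (EX ~send)))) = {s : some successor in {Check, Sync}} = {Check, Sync}
Sync ∈ Sat(EX (EF (done | (EX ~send)))) = {Check, Sync}, so the formula holds at Sync.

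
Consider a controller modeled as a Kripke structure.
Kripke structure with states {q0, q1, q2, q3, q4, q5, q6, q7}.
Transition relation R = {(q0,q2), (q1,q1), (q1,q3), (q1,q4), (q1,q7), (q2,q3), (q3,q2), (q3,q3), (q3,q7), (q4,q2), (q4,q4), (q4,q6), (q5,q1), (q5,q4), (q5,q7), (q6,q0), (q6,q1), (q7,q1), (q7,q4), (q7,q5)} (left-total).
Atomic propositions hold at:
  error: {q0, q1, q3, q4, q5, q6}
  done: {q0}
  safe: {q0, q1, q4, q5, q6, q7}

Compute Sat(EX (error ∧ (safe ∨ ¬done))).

{q1, q2, q3, q4, q5, q6, q7}

Sat(¬done) = {q1, q2, q3, q4, q5, q6, q7}
Sat(safe ∨ ¬done) = {q0, q1, q2, q3, q4, q5, q6, q7}
Sat(error ∧ (safe ∨ ¬done)) = {q0, q1, q3, q4, q5, q6}
Sat(EX (error ∧ (safe ∨ ¬done))) = {s : some successor in {q0, q1, q3, q4, q5, q6}} = {q1, q2, q3, q4, q5, q6, q7}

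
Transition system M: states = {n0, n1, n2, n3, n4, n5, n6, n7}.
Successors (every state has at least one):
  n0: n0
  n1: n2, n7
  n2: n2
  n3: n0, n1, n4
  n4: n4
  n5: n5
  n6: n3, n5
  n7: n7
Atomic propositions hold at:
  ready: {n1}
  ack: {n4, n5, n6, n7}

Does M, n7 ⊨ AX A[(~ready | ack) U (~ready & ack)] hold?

Yes

Sat(~ready) = {n0, n2, n3, n4, n5, n6, n7}
Sat(~ready | ack) = {n0, n2, n3, n4, n5, n6, n7}
Sat(~ready & ack) = {n4, n5, n6, n7}
A[(~ready | ack) U (~ready & ack)]: least fixpoint, start Z0 = Sat((~ready & ack)) = {n4, n5, n6, n7}, add states in Sat(~ready | ack) with every successor in Z. Already a fixed point.
Sat(A[(~ready | ack) U (~ready & ack)]) = {n4, n5, n6, n7}
Sat(AX A[(~ready | ack) U (~ready & ack)]) = {s : every successor in {n4, n5, n6, n7}} = {n4, n5, n7}
n7 ∈ Sat(AX A[(~ready | ack) U (~ready & ack)]) = {n4, n5, n7}, so the formula holds at n7.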